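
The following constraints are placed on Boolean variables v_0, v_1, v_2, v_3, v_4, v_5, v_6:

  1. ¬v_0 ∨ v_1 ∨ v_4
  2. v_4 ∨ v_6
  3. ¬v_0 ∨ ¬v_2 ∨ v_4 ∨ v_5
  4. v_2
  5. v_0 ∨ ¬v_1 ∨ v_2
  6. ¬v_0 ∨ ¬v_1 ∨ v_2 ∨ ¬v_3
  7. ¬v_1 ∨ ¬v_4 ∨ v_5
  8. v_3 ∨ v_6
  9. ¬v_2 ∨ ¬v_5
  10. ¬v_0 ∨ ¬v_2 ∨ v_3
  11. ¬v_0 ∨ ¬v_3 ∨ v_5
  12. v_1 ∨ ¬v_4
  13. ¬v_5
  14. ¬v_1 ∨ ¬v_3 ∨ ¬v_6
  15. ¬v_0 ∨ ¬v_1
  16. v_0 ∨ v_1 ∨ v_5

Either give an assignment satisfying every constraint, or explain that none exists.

v_0 = False; v_1 = True; v_2 = True; v_3 = False; v_4 = False; v_5 = False; v_6 = True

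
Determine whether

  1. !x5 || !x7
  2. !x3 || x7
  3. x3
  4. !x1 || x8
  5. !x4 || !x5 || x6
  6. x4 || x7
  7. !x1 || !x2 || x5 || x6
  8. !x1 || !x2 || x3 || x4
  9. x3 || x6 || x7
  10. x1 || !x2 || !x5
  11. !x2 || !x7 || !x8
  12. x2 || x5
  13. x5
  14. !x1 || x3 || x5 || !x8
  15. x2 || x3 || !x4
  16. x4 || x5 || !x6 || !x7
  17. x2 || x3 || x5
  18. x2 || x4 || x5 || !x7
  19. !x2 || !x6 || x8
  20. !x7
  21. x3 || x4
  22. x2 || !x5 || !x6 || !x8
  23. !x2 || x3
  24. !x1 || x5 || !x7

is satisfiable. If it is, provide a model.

Unsatisfiable — no assignment works.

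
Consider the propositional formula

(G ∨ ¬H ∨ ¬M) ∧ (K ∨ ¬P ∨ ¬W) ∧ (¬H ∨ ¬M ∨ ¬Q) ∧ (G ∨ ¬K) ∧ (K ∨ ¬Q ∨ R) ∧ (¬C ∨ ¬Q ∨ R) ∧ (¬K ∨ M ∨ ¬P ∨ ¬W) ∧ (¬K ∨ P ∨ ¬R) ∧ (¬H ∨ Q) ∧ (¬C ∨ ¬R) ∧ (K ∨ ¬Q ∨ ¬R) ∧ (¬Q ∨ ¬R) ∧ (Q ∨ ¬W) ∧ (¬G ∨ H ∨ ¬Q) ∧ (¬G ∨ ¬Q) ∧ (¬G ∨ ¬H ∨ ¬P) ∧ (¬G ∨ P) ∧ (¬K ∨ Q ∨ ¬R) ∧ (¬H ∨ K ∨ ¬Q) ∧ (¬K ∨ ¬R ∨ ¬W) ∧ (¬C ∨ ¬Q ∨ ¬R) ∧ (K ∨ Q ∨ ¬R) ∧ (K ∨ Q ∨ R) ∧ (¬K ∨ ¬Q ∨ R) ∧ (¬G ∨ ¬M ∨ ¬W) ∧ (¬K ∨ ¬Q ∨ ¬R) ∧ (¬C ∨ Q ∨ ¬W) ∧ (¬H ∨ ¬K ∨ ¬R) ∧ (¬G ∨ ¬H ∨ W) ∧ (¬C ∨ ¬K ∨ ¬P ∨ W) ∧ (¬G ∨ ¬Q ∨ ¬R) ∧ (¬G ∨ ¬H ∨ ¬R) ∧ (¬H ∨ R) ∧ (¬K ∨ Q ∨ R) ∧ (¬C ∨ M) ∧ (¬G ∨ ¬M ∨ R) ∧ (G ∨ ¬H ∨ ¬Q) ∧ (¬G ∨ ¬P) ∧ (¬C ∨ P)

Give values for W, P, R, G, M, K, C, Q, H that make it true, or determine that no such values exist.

Case Q = True:
  (¬Q ∨ ¬R) forces R = False.
  (K ∨ ¬Q ∨ R) forces K = True.
  Clause (¬K ∨ ¬Q ∨ R) is falsified — contradiction.
Case Q = False:
  (¬H ∨ Q) forces H = False.
  (Q ∨ ¬W) forces W = False.
  If K = True:
    (G ∨ ¬K) forces G = True.
    (¬G ∨ P) forces P = True.
    clause (¬G ∨ ¬P) is falsified.
  If K = False:
    (K ∨ Q ∨ ¬R) forces R = False.
    clause (K ∨ Q ∨ R) is falsified.
  Every sub-case reaches a contradiction.
Both cases fail, so the formula is unsatisfiable.

UNSATISFIABLE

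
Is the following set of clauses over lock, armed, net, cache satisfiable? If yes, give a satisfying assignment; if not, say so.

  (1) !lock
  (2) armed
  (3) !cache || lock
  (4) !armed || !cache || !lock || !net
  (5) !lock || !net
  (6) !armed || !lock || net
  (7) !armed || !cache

lock: False, armed: True, net: False, cache: False

Unit clause (!lock) forces lock = False.
Unit clause (armed) forces armed = True.
In (!cache || lock) only !cache is left, so cache = False.
Set net = False.
Check each clause:
  (!lock): !lock holds.
  (armed): armed holds.
  (!cache || lock): !cache holds.
  (!armed || !cache || !lock || !net): !cache holds.
  (!lock || !net): !lock holds.
  (!armed || !lock || net): !lock holds.
  (!armed || !cache): !cache holds.
All clauses satisfied.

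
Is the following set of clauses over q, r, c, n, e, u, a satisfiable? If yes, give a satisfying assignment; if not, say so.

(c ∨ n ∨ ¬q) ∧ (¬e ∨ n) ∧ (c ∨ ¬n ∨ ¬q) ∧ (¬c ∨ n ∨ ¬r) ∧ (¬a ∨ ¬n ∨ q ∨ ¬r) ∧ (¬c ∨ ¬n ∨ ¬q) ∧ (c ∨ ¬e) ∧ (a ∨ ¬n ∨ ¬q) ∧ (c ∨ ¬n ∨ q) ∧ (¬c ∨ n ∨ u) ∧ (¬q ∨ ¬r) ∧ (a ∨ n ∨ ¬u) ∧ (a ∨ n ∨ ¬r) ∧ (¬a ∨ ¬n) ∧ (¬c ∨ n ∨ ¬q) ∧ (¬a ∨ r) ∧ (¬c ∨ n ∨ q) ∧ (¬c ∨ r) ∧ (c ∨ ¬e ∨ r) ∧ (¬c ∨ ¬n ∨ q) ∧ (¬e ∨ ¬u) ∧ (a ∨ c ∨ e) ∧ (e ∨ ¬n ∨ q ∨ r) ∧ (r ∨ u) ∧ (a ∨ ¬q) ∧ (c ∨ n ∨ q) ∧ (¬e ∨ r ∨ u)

Case c = True:
  (¬c ∨ r) forces r = True.
  (¬c ∨ n ∨ ¬r) forces n = True.
  (¬c ∨ ¬n ∨ ¬q) forces q = False.
  Clause (¬c ∨ ¬n ∨ q) is falsified — contradiction.
Case c = False:
  (c ∨ ¬e) forces e = False.
  (a ∨ c ∨ e) forces a = True.
  (¬a ∨ ¬n) forces n = False.
  (c ∨ n ∨ ¬q) forces q = False.
  Clause (c ∨ n ∨ q) is falsified — contradiction.
Both cases fail, so the formula is unsatisfiable.

UNSATISFIABLE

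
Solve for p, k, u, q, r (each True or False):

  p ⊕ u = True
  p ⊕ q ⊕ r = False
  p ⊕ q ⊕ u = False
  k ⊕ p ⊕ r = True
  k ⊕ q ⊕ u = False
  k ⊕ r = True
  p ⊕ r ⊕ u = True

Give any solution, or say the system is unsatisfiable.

No satisfying assignment exists.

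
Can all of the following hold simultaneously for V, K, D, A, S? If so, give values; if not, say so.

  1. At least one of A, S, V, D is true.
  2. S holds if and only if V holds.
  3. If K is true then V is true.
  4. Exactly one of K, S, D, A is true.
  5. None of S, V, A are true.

V=F, K=F, D=T, A=F, S=F

  (1) {A, S, V, D}: 1 true — at least one ✓
  (2) S=F, V=F — same ✓
  (3) K=F ⇒ V: vacuous ✓
  (4) {K, S, D, A}: 1 true — exactly one ✓
  (5) {S, V, A}: 0 true — none ✓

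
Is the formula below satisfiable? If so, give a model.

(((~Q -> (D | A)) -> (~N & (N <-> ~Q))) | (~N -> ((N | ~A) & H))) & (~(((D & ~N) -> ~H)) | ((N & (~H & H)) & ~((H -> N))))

Q = False; H = True; N = False; D = True; A = False

  ((~Q -> (D | A)) -> (~N & (N <-> ~Q))) | (~N -> ((N | ~A) & H)) = True
    (~Q -> (D | A)) -> (~N & (N <-> ~Q)) = False
      ~Q -> (D | A) = True
        ~Q = True
        D | A = True
      ~N & (N <-> ~Q) = False
        ~N = True
        N <-> ~Q = False
          ~Q = True
    ~N -> ((N | ~A) & H) = True
      ~N = True
      (N | ~A) & H = True
        N | ~A = True
          ~A = True
  ~(((D & ~N) -> ~H)) | ((N & (~H & H)) & ~((H -> N))) = True
    ~(((D & ~N) -> ~H)) = True
      (D & ~N) -> ~H = False
        D & ~N = True
          ~N = True
        ~H = False
    (N & (~H & H)) & ~((H -> N)) = False
      N & (~H & H) = False
        ~H & H = False
          ~H = False
      ~((H -> N)) = True
        H -> N = False
Both conjuncts True, so the formula holds.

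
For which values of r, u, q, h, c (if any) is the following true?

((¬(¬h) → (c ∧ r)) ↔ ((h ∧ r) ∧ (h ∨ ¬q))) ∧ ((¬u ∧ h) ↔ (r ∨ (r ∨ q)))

r = False, u = True, q = False, h = True, c = False

  (¬(¬h) → (c ∧ r)) ↔ ((h ∧ r) ∧ (h ∨ ¬q)) = True
    ¬(¬h) → (c ∧ r) = False
      ¬(¬h) = True
        ¬h = False
      c ∧ r = False
    (h ∧ r) ∧ (h ∨ ¬q) = False
      h ∧ r = False
      h ∨ ¬q = True
        ¬q = True
  (¬u ∧ h) ↔ (r ∨ (r ∨ q)) = True
    ¬u ∧ h = False
      ¬u = False
    r ∨ (r ∨ q) = False
      r ∨ q = False
Both conjuncts True, so the formula holds.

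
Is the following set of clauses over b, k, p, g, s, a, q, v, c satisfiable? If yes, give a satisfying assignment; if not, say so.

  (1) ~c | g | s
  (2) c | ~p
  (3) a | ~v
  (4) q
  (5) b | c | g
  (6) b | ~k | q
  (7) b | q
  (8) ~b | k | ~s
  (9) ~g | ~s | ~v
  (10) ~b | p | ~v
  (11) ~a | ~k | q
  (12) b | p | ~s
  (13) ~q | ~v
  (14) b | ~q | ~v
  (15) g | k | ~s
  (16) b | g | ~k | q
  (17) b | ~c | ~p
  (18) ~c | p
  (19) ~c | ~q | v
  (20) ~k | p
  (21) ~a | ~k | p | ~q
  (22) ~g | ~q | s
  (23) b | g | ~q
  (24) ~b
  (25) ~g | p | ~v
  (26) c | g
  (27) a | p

The formula is unsatisfiable.

Case b = True:
  Clause (~b) is falsified — contradiction.
Case b = False:
  (q) forces q = True.
  (~q | ~v) forces v = False.
  (~c | ~q | v) forces c = False.
  (c | ~p) forces p = False.
  (b | c | g) forces g = True.
  (b | p | ~s) forces s = False.
  Clause (~g | ~q | s) is falsified — contradiction.
Both cases fail, so the formula is unsatisfiable.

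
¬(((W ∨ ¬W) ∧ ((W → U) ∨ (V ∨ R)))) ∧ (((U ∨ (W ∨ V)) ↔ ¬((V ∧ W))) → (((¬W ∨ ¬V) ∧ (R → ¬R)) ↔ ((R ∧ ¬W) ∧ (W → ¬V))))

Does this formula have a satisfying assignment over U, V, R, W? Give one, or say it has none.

Case W = True: the formula simplifies to ¬((U ∨ (V ∨ R))) ∧ (¬V → ¬((¬V ∧ (R → ¬R)))).
  V = True: the conjunct ¬((U ∨ (V ∨ R))) becomes ¬((U ∨ True)) = False.
  V = False: simplifies to ¬((U ∨ R)) ∧ ¬((R → ¬R)).
    R = True: the conjunct ¬((U ∨ R)) becomes ¬((U ∨ True)) = False.
    R = False: the conjunct ¬((R → ¬R)) becomes ¬((False → True)) = False.
Case W = False: the conjunct ¬(((W ∨ ¬W) ∧ ((W → U) ∨ (V ∨ R)))) becomes ¬((True ∧ True)) = False.
Both cases fail — unsatisfiable.

Unsatisfiable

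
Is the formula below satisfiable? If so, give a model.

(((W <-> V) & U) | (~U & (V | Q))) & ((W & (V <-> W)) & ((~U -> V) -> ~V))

Case V = True: the conjunct (~U -> V) -> ~V becomes (~U -> True) -> ~True = False.
Case V = False: the formula simplifies to ((~W & U) | (~U & Q)) & (W & ~W).
  W = True: the conjunct ~W is False.
  W = False: the conjunct W is False.
Both cases fail — unsatisfiable.

The formula is unsatisfiable.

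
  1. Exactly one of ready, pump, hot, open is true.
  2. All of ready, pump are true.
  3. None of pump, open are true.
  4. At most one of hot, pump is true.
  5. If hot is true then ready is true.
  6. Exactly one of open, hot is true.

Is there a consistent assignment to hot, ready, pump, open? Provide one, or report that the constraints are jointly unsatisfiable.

Case pump = True:
  Constraint (3) is violated (pump=T) — contradiction.
Case pump = False:
  Constraint (2) is violated (pump=F) — contradiction.
Both cases fail — unsatisfiable.

UNSATISFIABLE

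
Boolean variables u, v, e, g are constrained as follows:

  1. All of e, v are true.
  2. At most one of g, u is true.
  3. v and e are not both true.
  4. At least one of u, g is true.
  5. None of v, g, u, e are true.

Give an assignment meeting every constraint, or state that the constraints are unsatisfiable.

Case v = True:
  Constraint (5) is violated (v=T) — contradiction.
Case v = False:
  Constraint (1) is violated (v=F) — contradiction.
Both cases fail — unsatisfiable.

Unsatisfiable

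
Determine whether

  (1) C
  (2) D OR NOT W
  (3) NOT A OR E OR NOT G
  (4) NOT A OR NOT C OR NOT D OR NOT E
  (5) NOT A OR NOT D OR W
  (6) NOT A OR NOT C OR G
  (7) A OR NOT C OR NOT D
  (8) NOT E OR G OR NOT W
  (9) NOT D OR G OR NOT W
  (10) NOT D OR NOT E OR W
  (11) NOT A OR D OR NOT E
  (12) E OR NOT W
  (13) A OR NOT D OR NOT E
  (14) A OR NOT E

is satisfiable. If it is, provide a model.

E: False; G: True; A: False; D: False; W: False; C: True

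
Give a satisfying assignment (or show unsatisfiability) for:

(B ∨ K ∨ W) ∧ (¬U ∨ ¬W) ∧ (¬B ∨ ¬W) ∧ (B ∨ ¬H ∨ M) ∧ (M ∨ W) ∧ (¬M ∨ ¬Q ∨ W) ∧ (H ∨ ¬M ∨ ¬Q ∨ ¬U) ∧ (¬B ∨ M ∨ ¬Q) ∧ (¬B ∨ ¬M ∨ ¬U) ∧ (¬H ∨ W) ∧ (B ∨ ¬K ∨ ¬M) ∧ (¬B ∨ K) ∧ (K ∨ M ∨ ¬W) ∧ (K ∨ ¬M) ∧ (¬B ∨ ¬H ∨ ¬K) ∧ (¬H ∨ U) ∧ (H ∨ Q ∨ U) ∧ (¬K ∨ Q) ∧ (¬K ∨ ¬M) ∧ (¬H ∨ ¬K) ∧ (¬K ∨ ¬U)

Q: True, W: True, H: False, K: True, M: False, U: False, B: False

Set Q = True.
Try W = False:
  (M ∨ W) forces M = True.
  clause (¬M ∨ ¬Q ∨ W) is falsified — backtrack.
So W = True.
  then (¬U ∨ ¬W) forces U = False.
  then (¬B ∨ ¬W) forces B = False.
  then (¬H ∨ U) forces H = False.
Set K = True.
  then (B ∨ ¬K ∨ ¬M) forces M = False.
All clauses satisfied.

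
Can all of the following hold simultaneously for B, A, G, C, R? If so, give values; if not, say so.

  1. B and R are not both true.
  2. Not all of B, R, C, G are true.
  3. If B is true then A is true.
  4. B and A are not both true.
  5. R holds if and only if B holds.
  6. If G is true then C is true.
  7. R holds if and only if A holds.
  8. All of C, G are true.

B: False, A: False, G: True, C: True, R: False

  (1) B=F, R=F — not both ✓
  (2) {B, R, C, G}: 2/4 true — not all ✓
  (3) B=F ⇒ A: vacuous ✓
  (4) B=F, A=F — not both ✓
  (5) R=F, B=F — same ✓
  (6) G=T ⇒ C: T ✓
  (7) R=F, A=F — same ✓
  (8) {C, G}: all 2 true ✓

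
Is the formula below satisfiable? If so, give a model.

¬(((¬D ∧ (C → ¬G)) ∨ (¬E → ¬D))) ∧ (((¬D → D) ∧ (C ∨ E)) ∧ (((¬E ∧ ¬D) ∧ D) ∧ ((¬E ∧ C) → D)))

Unsatisfiable

Case D = True: the conjunct ¬D is False.
Case D = False: the conjunct ¬(((¬D ∧ (C → ¬G)) ∨ (¬E → ¬D))) becomes ¬(((C → ¬G) ∨ True)) = False.
Both cases fail — unsatisfiable.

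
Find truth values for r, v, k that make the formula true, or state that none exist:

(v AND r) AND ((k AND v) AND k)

r = True; v = True; k = True

  v AND r = True
  (k AND v) AND k = True
    k AND v = True
Both conjuncts True, so the formula holds.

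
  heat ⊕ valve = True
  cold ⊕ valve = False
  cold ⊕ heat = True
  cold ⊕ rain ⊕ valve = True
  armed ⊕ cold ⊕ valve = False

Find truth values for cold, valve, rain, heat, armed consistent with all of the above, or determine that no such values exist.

cold = False; valve = False; rain = True; heat = True; armed = False

heat ⊕ valve = T ⊕ F = True ✓
cold ⊕ valve = F ⊕ F = False ✓
cold ⊕ heat = F ⊕ T = True ✓
cold ⊕ rain ⊕ valve = F ⊕ T ⊕ F = True ✓
armed ⊕ cold ⊕ valve = F ⊕ F ⊕ F = False ✓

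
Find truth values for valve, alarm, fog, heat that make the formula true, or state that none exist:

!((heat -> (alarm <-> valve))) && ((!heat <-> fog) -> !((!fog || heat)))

valve: False; alarm: True; fog: True; heat: True

  !((heat -> (alarm <-> valve))) = True
    heat -> (alarm <-> valve) = False
      alarm <-> valve = False
  (!heat <-> fog) -> !((!fog || heat)) = True
    !heat <-> fog = False
      !heat = False
    !((!fog || heat)) = False
      !fog || heat = True
        !fog = False
Both conjuncts True, so the formula holds.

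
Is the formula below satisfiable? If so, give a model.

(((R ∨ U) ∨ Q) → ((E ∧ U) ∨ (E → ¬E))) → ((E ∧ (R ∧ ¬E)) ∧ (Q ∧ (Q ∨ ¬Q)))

Q=F; R=T; U=F; E=T

  (((R ∨ U) ∨ Q) → ((E ∧ U) ∨ (E → ¬E))) → ((E ∧ (R ∧ ¬E)) ∧ (Q ∧ (Q ∨ ¬Q))) = True
    ((R ∨ U) ∨ Q) → ((E ∧ U) ∨ (E → ¬E)) = False
      (R ∨ U) ∨ Q = True
        R ∨ U = True
      (E ∧ U) ∨ (E → ¬E) = False
        E ∧ U = False
        E → ¬E = False
          ¬E = False
    (E ∧ (R ∧ ¬E)) ∧ (Q ∧ (Q ∨ ¬Q)) = False
      E ∧ (R ∧ ¬E) = False
        R ∧ ¬E = False
          ¬E = False
      Q ∧ (Q ∨ ¬Q) = False
        Q ∨ ¬Q = True
          ¬Q = True
The formula evaluates to True.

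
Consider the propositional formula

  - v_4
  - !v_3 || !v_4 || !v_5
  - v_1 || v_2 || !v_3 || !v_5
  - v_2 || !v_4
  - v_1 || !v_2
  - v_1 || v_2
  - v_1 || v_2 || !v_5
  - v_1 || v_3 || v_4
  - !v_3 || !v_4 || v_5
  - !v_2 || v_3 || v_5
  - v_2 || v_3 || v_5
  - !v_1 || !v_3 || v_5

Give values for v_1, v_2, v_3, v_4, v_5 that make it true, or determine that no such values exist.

Unit clause (v_4) forces v_4 = True.
In (v_2 || !v_4) only v_2 is left, so v_2 = True.
In (v_1 || !v_2) only v_1 is left, so v_1 = True.
Try v_3 = True:
  (!v_3 || !v_4 || !v_5) forces v_5 = False.
  clause (!v_3 || !v_4 || v_5) is falsified — backtrack.
So v_3 = False.
  then (!v_2 || v_3 || v_5) forces v_5 = True.
All clauses satisfied.

v_1 = True; v_2 = True; v_3 = False; v_4 = True; v_5 = True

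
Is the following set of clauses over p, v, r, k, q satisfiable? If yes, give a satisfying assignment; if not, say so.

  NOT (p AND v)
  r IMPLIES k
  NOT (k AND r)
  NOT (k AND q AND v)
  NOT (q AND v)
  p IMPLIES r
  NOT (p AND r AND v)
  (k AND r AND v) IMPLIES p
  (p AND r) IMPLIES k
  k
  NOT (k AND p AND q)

p=F, v=F, r=F, k=T, q=F

Unit clause (k) forces k = True.
In (NOT k OR NOT r) only NOT r is left, so r = False.
In (NOT p OR r) only NOT p is left, so p = False.
Set v = False.
Set q = False.
All clauses satisfied.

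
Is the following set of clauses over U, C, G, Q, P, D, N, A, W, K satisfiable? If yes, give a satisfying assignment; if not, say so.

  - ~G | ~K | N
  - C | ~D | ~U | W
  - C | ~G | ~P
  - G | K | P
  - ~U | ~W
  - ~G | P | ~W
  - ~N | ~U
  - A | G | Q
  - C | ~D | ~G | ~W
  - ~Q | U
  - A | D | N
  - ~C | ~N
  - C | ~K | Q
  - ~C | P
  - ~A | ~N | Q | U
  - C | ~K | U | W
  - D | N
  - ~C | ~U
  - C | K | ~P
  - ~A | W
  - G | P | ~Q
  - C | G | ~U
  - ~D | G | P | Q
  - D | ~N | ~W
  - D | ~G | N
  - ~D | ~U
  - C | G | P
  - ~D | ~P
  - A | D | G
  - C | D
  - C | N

Try U = True:
  (~U | ~W) forces W = False.
  (~N | ~U) forces N = False.
  (D | N) forces D = True.
  clause (~D | ~U) is falsified — backtrack.
So U = False.
  then (~Q | U) forces Q = False.
Set C = False.
  then (C | ~K | Q) forces K = False.
  then (C | K | ~P) forces P = False.
  then (C | G | P) forces G = True.
  then (C | D) forces D = True.
  then (C | N) forces N = True.
  then (~G | P | ~W) forces W = False.
  then (~A | ~N | Q | U) forces A = False.
All clauses satisfied.

U: False; C: False; G: True; Q: False; P: False; D: True; N: True; A: False; W: False; K: False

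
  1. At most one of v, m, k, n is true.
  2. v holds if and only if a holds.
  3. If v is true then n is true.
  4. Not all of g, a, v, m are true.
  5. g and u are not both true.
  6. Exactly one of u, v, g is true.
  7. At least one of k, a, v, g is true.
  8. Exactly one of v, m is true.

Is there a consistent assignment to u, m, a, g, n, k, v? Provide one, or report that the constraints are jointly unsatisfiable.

u = False, m = True, a = False, g = True, n = False, k = False, v = False

  (1) {v, m, k, n}: 1 true — at most one ✓
  (2) v=F, a=F — same ✓
  (3) v=F ⇒ n: vacuous ✓
  (4) {g, a, v, m}: 2/4 true — not all ✓
  (5) g=T, u=F — not both ✓
  (6) {u, v, g}: 1 true — exactly one ✓
  (7) {k, a, v, g}: 1 true — at least one ✓
  (8) {v, m}: 1 true — exactly one ✓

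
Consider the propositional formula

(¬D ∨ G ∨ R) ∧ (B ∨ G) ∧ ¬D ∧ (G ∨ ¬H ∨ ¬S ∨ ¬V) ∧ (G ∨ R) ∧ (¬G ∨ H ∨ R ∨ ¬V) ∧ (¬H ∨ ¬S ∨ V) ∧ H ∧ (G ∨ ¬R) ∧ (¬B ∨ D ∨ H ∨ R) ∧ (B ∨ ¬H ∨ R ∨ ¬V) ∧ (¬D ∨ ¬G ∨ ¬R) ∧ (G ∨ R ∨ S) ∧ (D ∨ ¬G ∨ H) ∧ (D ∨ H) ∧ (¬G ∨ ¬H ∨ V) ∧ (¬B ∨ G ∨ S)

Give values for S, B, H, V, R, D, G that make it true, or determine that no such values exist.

Unit clause (¬D) forces D = False.
Unit clause (H) forces H = True.
Set S = False.
Set B = False.
  then (B ∨ G) forces G = True.
  then (¬G ∨ ¬H ∨ V) forces V = True.
  then (B ∨ ¬H ∨ R ∨ ¬V) forces R = True.
All clauses satisfied.

S=F, B=F, H=T, V=T, R=T, D=F, G=T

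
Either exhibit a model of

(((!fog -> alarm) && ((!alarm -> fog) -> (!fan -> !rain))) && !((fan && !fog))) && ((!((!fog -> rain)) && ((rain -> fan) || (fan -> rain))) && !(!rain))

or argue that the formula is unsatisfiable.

The formula is unsatisfiable.

Case rain = True: the conjunct !((!fog -> rain)) becomes !((!fog -> True)) = False.
Case rain = False: the conjunct !(!rain) becomes !(!False) = False.
Both cases fail — unsatisfiable.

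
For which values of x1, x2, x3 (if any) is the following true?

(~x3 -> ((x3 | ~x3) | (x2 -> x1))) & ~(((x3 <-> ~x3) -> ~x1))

The formula is unsatisfiable.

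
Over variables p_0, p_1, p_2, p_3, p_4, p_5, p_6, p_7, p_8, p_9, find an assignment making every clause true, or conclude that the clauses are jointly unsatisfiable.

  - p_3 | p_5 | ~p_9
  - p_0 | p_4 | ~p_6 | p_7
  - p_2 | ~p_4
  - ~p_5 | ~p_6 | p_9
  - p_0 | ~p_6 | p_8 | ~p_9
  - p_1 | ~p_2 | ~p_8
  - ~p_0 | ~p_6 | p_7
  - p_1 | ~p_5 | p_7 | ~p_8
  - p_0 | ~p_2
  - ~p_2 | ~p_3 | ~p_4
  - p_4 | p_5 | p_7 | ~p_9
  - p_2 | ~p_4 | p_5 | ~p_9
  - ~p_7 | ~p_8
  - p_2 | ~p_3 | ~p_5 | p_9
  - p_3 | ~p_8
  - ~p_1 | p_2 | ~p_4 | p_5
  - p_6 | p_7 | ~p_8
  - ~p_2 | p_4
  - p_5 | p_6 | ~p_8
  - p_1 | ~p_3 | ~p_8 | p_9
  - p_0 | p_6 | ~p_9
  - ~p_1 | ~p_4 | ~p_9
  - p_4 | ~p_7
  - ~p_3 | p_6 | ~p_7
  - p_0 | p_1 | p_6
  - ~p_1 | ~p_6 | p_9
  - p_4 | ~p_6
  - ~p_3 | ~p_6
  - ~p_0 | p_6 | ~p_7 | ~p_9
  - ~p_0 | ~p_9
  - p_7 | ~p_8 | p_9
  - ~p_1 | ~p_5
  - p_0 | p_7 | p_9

p_0 = True, p_1 = False, p_2 = True, p_3 = False, p_4 = True, p_5 = True, p_6 = False, p_7 = False, p_8 = False, p_9 = False

Set p_0 = True.
  then (~p_0 | ~p_9) forces p_9 = False.
Set p_1 = False.
Set p_2 = True.
  then (p_1 | ~p_2 | ~p_8) forces p_8 = False.
  then (~p_2 | p_4) forces p_4 = True.
  then (~p_2 | ~p_3 | ~p_4) forces p_3 = False.
Set p_5 = True.
  then (~p_5 | ~p_6 | p_9) forces p_6 = False.
Set p_7 = False.
All clauses satisfied.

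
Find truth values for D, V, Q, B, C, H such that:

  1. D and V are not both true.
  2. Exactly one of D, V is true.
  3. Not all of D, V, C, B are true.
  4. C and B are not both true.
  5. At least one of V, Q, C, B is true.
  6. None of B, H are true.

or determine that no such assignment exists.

D = True, V = False, Q = False, B = False, C = True, H = False

  (1) D=T, V=F — not both ✓
  (2) {D, V}: 1 true — exactly one ✓
  (3) {D, V, C, B}: 2/4 true — not all ✓
  (4) C=T, B=F — not both ✓
  (5) {V, Q, C, B}: 1 true — at least one ✓
  (6) {B, H}: 0 true — none ✓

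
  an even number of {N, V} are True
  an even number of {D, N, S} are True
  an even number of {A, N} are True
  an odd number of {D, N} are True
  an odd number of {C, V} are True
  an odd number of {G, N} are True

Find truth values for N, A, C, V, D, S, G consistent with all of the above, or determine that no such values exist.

N = False, A = False, C = True, V = False, D = True, S = True, G = True

{N, V}: 0 true → even ✓
{D, N, S}: 2 true → even ✓
{A, N}: 0 true → even ✓
{D, N}: 1 true → odd ✓
{C, V}: 1 true → odd ✓
{G, N}: 1 true → odd ✓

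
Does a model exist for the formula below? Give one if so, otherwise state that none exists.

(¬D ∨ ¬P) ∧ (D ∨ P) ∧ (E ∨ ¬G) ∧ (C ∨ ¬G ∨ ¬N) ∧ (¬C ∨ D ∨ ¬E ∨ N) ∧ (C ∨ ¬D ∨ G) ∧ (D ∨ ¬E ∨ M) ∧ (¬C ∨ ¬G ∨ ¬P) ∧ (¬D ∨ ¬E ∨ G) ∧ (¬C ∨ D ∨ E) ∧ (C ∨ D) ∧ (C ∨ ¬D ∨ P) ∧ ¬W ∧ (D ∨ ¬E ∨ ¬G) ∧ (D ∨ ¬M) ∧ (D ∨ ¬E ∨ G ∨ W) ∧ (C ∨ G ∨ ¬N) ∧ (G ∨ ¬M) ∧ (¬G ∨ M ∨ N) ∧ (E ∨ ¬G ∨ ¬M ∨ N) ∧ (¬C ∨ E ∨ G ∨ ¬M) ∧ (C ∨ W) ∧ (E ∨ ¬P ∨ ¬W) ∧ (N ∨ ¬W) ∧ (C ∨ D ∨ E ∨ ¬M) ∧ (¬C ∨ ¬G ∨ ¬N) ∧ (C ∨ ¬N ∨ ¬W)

Unit clause (¬W) forces W = False.
In (C ∨ W) only C is left, so C = True.
Set G = True.
  then (E ∨ ¬G) forces E = True.
  then (¬C ∨ ¬G ∨ ¬P) forces P = False.
  then (D ∨ ¬E ∨ ¬G) forces D = True.
  then (¬C ∨ ¬G ∨ ¬N) forces N = False.
  then (¬G ∨ M ∨ N) forces M = True.
All clauses satisfied.

W: False, G: True, D: True, E: True, N: False, P: False, C: True, M: True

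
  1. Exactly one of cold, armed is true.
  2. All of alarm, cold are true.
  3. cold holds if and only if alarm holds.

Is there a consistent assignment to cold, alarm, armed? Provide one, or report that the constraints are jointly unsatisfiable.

cold=T; alarm=T; armed=F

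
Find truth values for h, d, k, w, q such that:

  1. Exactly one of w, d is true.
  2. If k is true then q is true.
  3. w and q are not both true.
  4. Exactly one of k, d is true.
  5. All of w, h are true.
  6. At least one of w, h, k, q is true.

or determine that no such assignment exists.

No satisfying assignment exists.

Case w = True:
  (1) with w=T forces d = False.
  (3) with w=T forces q = False.
  (2) with q=F forces k = False.
  Constraint (4) is violated (k=F, d=F) — contradiction.
Case w = False:
  Constraint (5) is violated (w=F) — contradiction.
Both cases fail — unsatisfiable.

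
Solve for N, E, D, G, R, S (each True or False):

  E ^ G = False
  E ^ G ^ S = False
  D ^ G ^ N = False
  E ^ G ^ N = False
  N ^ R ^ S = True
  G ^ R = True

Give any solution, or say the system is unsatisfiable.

N=F; E=F; D=F; G=F; R=T; S=F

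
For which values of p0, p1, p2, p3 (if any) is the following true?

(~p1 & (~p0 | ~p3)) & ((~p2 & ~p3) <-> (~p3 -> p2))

The conjunct (~p2 & ~p3) <-> (~p3 -> p2) is unsatisfiable on its own:
  p2=F, p3=F: evaluates to False.
  p2=F, p3=T: evaluates to False.
  p2=T, p3=F: evaluates to False.
  p2=T, p3=T: evaluates to False.
So the whole conjunction is unsatisfiable.

UNSATISFIABLE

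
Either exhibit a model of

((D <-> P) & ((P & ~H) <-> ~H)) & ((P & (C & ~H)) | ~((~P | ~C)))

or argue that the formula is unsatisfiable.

P: True, H: False, C: True, D: True

  (D <-> P) & ((P & ~H) <-> ~H) = True
    D <-> P = True
    (P & ~H) <-> ~H = True
      P & ~H = True
        ~H = True
      ~H = True
  (P & (C & ~H)) | ~((~P | ~C)) = True
    P & (C & ~H) = True
      C & ~H = True
        ~H = True
    ~((~P | ~C)) = True
      ~P | ~C = False
        ~P = False
        ~C = False
Both conjuncts True, so the formula holds.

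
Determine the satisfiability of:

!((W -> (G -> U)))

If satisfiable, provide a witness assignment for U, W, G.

U: False, W: True, G: True

  !((W -> (G -> U))) = True
    W -> (G -> U) = False
      G -> U = False
The formula evaluates to True.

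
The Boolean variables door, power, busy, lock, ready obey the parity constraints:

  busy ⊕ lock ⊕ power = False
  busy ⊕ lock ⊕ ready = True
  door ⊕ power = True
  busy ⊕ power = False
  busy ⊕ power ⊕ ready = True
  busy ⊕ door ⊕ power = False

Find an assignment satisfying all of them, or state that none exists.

The formula is unsatisfiable.

Adding constraints 1, 2, 3, 5, 6 mod 2: every variable appears an even number of times on the left, so the left side is 0.
But the right sides sum to 1 (mod 2). 0 ≠ 1 — the system is inconsistent.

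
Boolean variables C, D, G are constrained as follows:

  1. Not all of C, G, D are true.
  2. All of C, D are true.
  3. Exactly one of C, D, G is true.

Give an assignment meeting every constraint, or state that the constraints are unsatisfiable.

Case C = True:
  (2) forces D = True.
  Constraint (3) is violated (C=T, D=T) — contradiction.
Case C = False:
  Constraint (2) is violated (C=F) — contradiction.
Both cases fail — unsatisfiable.

Unsatisfiable — no assignment works.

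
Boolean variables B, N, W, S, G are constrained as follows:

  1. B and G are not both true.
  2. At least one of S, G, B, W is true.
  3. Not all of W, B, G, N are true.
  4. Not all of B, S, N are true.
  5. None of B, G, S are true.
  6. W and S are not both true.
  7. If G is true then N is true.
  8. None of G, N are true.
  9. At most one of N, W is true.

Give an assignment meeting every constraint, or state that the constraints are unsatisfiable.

B = False; N = False; W = True; S = False; G = False

  (1) B=F, G=F — not both ✓
  (2) {S, G, B, W}: 1 true — at least one ✓
  (3) {W, B, G, N}: 1/4 true — not all ✓
  (4) {B, S, N}: 0/3 true — not all ✓
  (5) {B, G, S}: 0 true — none ✓
  (6) W=T, S=F — not both ✓
  (7) G=F ⇒ N: vacuous ✓
  (8) {G, N}: 0 true — none ✓
  (9) {N, W}: 1 true — at most one ✓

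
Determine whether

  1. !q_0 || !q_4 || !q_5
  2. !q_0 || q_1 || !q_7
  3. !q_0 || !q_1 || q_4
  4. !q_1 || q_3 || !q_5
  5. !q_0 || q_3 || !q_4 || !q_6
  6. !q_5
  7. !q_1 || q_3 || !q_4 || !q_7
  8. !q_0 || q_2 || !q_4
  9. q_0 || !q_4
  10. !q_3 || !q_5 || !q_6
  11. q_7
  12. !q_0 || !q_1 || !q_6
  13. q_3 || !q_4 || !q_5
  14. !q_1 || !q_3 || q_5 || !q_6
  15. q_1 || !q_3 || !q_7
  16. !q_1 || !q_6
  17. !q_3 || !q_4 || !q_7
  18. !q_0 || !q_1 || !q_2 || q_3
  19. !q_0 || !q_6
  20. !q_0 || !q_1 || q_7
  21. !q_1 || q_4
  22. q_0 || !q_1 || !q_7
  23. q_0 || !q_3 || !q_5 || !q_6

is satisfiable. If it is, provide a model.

q_0: False; q_1: False; q_2: True; q_3: False; q_4: False; q_5: False; q_6: True; q_7: True

Unit clause (!q_5) forces q_5 = False.
Unit clause (q_7) forces q_7 = True.
Try q_0 = True:
  (!q_0 || q_1 || !q_7) forces q_1 = True.
  (!q_0 || !q_1 || q_4) forces q_4 = True.
  (!q_1 || q_3 || !q_4 || !q_7) forces q_3 = True.
  clause (!q_3 || !q_4 || !q_7) is falsified — backtrack.
So q_0 = False.
  then (q_0 || !q_4) forces q_4 = False.
  then (!q_1 || q_4) forces q_1 = False.
  then (q_1 || !q_3 || !q_7) forces q_3 = False.
Set q_2 = True.
Set q_6 = True.
All clauses satisfied.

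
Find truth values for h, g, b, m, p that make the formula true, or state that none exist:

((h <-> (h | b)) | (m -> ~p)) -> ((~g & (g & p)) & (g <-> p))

h = False; g = True; b = True; m = True; p = True

  ((h <-> (h | b)) | (m -> ~p)) -> ((~g & (g & p)) & (g <-> p)) = True
    (h <-> (h | b)) | (m -> ~p) = False
      h <-> (h | b) = False
        h | b = True
      m -> ~p = False
        ~p = False
    (~g & (g & p)) & (g <-> p) = False
      ~g & (g & p) = False
        ~g = False
        g & p = True
      g <-> p = True
The formula evaluates to True.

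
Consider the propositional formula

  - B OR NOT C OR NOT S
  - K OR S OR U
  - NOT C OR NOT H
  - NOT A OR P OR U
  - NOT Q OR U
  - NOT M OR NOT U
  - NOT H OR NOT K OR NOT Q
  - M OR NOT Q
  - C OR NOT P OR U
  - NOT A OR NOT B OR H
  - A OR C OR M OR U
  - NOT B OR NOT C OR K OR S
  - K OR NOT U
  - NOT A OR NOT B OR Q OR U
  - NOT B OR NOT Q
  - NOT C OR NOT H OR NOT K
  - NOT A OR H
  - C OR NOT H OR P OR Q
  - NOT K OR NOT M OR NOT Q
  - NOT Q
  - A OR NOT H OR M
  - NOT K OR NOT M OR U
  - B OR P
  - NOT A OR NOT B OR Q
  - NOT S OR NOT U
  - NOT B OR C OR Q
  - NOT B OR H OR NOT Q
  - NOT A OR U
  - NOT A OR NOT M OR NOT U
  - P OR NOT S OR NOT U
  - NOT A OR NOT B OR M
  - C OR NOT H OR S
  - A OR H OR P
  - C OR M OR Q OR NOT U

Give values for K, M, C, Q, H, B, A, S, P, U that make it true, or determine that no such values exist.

K = True, M = False, C = True, Q = False, H = False, B = False, A = False, S = False, P = True, U = False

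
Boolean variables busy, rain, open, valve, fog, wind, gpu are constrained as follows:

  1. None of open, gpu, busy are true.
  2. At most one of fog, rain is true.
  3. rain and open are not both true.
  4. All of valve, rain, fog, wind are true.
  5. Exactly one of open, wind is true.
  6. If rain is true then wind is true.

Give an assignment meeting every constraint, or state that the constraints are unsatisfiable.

The formula is unsatisfiable.

Case rain = True:
  (1) forces open = False.
  (1) forces gpu = False.
  (1) forces busy = False.
  (2) with rain=T forces fog = False.
  Constraint (4) is violated (fog=F) — contradiction.
Case rain = False:
  Constraint (4) is violated (rain=F) — contradiction.
Both cases fail — unsatisfiable.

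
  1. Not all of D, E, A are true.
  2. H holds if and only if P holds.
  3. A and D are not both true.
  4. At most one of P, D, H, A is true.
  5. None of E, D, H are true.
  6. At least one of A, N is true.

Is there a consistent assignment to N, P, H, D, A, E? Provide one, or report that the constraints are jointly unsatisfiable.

N: False; P: False; H: False; D: False; A: True; E: False

  (1) {D, E, A}: 1/3 true — not all ✓
  (2) H=F, P=F — same ✓
  (3) A=T, D=F — not both ✓
  (4) {P, D, H, A}: 1 true — at most one ✓
  (5) {E, D, H}: 0 true — none ✓
  (6) {A, N}: 1 true — at least one ✓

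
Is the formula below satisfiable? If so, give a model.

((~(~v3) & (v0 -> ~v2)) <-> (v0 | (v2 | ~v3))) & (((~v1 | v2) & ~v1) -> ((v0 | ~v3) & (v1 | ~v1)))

v0=T; v1=F; v2=F; v3=T

  (~(~v3) & (v0 -> ~v2)) <-> (v0 | (v2 | ~v3)) = True
    ~(~v3) & (v0 -> ~v2) = True
      ~(~v3) = True
        ~v3 = False
      v0 -> ~v2 = True
        ~v2 = True
    v0 | (v2 | ~v3) = True
      v2 | ~v3 = False
        ~v3 = False
  ((~v1 | v2) & ~v1) -> ((v0 | ~v3) & (v1 | ~v1)) = True
    (~v1 | v2) & ~v1 = True
      ~v1 | v2 = True
        ~v1 = True
      ~v1 = True
    (v0 | ~v3) & (v1 | ~v1) = True
      v0 | ~v3 = True
        ~v3 = False
      v1 | ~v1 = True
        ~v1 = True
Both conjuncts True, so the formula holds.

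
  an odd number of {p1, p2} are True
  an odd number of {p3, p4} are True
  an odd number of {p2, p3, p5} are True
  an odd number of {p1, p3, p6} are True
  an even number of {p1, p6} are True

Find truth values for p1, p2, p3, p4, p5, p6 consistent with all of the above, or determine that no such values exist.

p1 = True; p2 = False; p3 = True; p4 = False; p5 = False; p6 = True

{p1, p2}: 1 true → odd ✓
{p3, p4}: 1 true → odd ✓
{p2, p3, p5}: 1 true → odd ✓
{p1, p3, p6}: 3 true → odd ✓
{p1, p6}: 2 true → even ✓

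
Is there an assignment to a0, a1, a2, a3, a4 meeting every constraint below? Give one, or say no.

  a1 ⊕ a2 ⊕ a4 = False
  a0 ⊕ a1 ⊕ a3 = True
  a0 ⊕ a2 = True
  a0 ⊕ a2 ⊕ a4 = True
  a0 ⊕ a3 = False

a0 = False, a1 = True, a2 = True, a3 = False, a4 = False

a1 ⊕ a2 ⊕ a4 = T ⊕ T ⊕ F = False ✓
a0 ⊕ a1 ⊕ a3 = F ⊕ T ⊕ F = True ✓
a0 ⊕ a2 = F ⊕ T = True ✓
a0 ⊕ a2 ⊕ a4 = F ⊕ T ⊕ F = True ✓
a0 ⊕ a3 = F ⊕ F = False ✓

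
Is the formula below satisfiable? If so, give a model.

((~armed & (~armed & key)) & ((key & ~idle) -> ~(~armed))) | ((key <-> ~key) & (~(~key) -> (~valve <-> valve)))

idle = True; valve = False; key = True; armed = False

  ((~armed & (~armed & key)) & ((key & ~idle) -> ~(~armed))) | ((key <-> ~key) & (~(~key) -> (~valve <-> valve))) = True
    (~armed & (~armed & key)) & ((key & ~idle) -> ~(~armed)) = True
      ~armed & (~armed & key) = True
        ~armed = True
        ~armed & key = True
          ~armed = True
      (key & ~idle) -> ~(~armed) = True
        key & ~idle = False
          ~idle = False
        ~(~armed) = False
          ~armed = True
    (key <-> ~key) & (~(~key) -> (~valve <-> valve)) = False
      key <-> ~key = False
        ~key = False
      ~(~key) -> (~valve <-> valve) = False
        ~(~key) = True
          ~key = False
        ~valve <-> valve = False
          ~valve = True
The formula evaluates to True.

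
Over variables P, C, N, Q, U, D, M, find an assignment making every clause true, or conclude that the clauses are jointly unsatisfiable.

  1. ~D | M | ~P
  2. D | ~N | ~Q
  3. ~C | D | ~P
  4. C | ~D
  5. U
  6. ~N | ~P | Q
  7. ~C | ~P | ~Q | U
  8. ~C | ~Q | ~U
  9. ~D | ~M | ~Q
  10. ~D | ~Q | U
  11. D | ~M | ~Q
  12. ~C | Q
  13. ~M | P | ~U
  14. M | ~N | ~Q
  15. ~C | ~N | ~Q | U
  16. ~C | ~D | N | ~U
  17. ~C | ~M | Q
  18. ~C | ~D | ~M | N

Unit clause (U) forces U = True.
Set P = False.
  then (~M | P | ~U) forces M = False.
Try C = True:
  (~C | ~Q | ~U) forces Q = False.
  clause (~C | Q) is falsified — backtrack.
So C = False.
  then (C | ~D) forces D = False.
Set N = True.
  then (D | ~N | ~Q) forces Q = False.
All clauses satisfied.

P = False, C = False, N = True, Q = False, U = True, D = False, M = False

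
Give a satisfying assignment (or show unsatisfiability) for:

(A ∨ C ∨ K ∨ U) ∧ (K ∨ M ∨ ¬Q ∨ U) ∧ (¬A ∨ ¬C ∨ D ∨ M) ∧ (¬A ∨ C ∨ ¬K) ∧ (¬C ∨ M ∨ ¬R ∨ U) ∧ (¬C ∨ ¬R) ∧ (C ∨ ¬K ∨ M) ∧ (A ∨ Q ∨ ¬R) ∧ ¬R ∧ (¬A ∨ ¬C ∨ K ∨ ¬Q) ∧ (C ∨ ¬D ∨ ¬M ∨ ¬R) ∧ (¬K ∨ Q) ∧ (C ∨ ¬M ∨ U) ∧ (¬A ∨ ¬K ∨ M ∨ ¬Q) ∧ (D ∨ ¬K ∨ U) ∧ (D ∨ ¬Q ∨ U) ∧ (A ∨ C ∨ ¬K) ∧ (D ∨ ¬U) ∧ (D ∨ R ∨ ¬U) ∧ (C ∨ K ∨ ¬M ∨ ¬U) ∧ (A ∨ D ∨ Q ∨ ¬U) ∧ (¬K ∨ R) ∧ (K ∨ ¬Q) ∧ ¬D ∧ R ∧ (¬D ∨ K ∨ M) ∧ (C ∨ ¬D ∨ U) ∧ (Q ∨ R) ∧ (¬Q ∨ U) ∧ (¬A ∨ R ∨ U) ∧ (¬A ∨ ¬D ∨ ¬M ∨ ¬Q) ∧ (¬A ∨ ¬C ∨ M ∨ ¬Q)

No satisfying assignment exists.

Case R = True:
  Clause (¬R) is falsified — contradiction.
Case R = False:
  Clause (R) is falsified — contradiction.
Both cases fail, so the formula is unsatisfiable.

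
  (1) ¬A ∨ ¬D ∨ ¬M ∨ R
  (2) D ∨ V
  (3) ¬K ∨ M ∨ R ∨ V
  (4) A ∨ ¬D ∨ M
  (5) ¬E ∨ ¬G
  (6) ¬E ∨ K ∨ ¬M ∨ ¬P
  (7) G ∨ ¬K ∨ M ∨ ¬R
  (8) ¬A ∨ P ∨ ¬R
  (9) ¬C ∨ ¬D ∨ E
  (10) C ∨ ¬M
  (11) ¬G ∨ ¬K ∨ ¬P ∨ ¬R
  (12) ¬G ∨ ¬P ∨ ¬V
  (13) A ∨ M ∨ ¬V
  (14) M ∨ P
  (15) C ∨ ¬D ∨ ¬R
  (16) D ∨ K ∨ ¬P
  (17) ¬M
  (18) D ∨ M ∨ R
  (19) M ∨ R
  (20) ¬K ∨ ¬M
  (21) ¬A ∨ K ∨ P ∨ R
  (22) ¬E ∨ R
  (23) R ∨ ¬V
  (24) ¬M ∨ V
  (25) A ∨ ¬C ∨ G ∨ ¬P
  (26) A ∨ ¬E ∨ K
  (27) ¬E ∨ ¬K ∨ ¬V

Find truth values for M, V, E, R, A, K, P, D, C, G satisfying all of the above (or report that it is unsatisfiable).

Unit clause (¬M) forces M = False.
In (M ∨ R) only R is left, so R = True.
In (M ∨ P) only P is left, so P = True.
Set V = True.
  then (¬G ∨ ¬P ∨ ¬V) forces G = False.
  then (A ∨ M ∨ ¬V) forces A = True.
  then (G ∨ ¬K ∨ M ∨ ¬R) forces K = False.
  then (D ∨ K ∨ ¬P) forces D = True.
  then (C ∨ ¬D ∨ ¬R) forces C = True.
  then (¬C ∨ ¬D ∨ E) forces E = True.
All clauses satisfied.

M=F; V=T; E=T; R=T; A=T; K=F; P=T; D=T; C=T; G=F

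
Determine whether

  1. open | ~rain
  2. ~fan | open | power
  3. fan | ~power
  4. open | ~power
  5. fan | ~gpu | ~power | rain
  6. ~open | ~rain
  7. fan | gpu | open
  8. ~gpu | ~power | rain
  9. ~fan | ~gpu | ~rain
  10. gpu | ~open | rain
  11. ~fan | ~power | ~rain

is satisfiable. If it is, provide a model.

Set fan = True.
Try power = True:
  (open | ~power) forces open = True.
  (~open | ~rain) forces rain = False.
  (~gpu | ~power | rain) forces gpu = False.
  clause (gpu | ~open | rain) is falsified — backtrack.
So power = False.
  then (~fan | open | power) forces open = True.
  then (~open | ~rain) forces rain = False.
  then (gpu | ~open | rain) forces gpu = True.
All clauses satisfied.

fan=T, power=F, rain=F, open=T, gpu=T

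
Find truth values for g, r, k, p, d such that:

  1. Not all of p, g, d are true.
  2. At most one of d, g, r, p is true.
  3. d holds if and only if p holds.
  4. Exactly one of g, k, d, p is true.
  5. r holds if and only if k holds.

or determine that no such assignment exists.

g=F, r=T, k=T, p=F, d=F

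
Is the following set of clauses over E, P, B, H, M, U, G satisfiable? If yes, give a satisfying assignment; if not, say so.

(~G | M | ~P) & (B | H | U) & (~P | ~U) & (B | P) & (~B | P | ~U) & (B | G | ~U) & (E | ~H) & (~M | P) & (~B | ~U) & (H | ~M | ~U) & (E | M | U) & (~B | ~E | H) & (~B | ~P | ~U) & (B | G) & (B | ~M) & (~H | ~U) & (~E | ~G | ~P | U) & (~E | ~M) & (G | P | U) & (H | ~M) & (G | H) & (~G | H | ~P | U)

Set E = True.
  then (~E | ~M) forces M = False.
Set P = False.
  then (B | P) forces B = True.
  then (~B | P | ~U) forces U = False.
  then (~B | ~E | H) forces H = True.
  then (G | P | U) forces G = True.
All clauses satisfied.

E: True; P: False; B: True; H: True; M: False; U: False; G: True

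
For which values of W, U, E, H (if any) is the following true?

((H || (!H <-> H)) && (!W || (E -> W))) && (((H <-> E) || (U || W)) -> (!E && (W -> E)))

W = False; U = True; E = False; H = True

  (H || (!H <-> H)) && (!W || (E -> W)) = True
    H || (!H <-> H) = True
      !H <-> H = False
        !H = False
    !W || (E -> W) = True
      !W = True
      E -> W = True
  ((H <-> E) || (U || W)) -> (!E && (W -> E)) = True
    (H <-> E) || (U || W) = True
      H <-> E = False
      U || W = True
    !E && (W -> E) = True
      !E = True
      W -> E = True
Both conjuncts True, so the formula holds.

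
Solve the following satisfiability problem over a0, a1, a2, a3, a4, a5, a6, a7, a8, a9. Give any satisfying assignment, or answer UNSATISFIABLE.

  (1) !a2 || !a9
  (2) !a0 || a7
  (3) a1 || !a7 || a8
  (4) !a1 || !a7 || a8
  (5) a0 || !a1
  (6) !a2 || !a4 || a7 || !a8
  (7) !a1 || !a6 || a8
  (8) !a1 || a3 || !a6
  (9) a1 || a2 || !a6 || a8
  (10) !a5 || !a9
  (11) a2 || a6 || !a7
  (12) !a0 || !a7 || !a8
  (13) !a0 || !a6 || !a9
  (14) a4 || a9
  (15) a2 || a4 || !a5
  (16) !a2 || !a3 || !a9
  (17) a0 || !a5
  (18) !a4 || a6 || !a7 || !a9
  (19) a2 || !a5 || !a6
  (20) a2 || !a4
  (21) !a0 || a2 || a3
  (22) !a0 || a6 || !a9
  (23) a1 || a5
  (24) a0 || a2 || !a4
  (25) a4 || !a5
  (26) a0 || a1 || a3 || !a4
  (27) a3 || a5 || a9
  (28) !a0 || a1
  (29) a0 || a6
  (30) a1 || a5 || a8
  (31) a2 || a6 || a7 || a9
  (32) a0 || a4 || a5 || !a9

Unsatisfiable — no assignment works.

Case a0 = True:
  (!a0 || a7) forces a7 = True.
  (!a0 || !a7 || !a8) forces a8 = False.
  (a1 || !a7 || a8) forces a1 = True.
  Clause (!a1 || !a7 || a8) is falsified — contradiction.
Case a0 = False:
  (a0 || !a1) forces a1 = False.
  (a0 || !a5) forces a5 = False.
  Clause (a1 || a5) is falsified — contradiction.
Both cases fail, so the formula is unsatisfiable.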